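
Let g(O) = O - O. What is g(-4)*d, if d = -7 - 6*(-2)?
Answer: 0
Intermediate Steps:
g(O) = 0
d = 5 (d = -7 + 12 = 5)
g(-4)*d = 0*5 = 0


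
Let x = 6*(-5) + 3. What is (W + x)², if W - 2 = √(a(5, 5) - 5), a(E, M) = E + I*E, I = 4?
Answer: 645 - 100*√5 ≈ 421.39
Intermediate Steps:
x = -27 (x = -30 + 3 = -27)
a(E, M) = 5*E (a(E, M) = E + 4*E = 5*E)
W = 2 + 2*√5 (W = 2 + √(5*5 - 5) = 2 + √(25 - 5) = 2 + √20 = 2 + 2*√5 ≈ 6.4721)
(W + x)² = ((2 + 2*√5) - 27)² = (-25 + 2*√5)²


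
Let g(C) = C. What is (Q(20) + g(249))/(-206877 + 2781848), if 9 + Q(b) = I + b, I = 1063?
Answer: 189/367853 ≈ 0.00051379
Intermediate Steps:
Q(b) = 1054 + b (Q(b) = -9 + (1063 + b) = 1054 + b)
(Q(20) + g(249))/(-206877 + 2781848) = ((1054 + 20) + 249)/(-206877 + 2781848) = (1074 + 249)/2574971 = 1323*(1/2574971) = 189/367853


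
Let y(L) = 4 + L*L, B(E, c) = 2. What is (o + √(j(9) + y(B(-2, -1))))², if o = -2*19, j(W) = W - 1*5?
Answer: 1456 - 152*√3 ≈ 1192.7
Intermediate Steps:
j(W) = -5 + W (j(W) = W - 5 = -5 + W)
y(L) = 4 + L²
o = -38
(o + √(j(9) + y(B(-2, -1))))² = (-38 + √((-5 + 9) + (4 + 2²)))² = (-38 + √(4 + (4 + 4)))² = (-38 + √(4 + 8))² = (-38 + √12)² = (-38 + 2*√3)²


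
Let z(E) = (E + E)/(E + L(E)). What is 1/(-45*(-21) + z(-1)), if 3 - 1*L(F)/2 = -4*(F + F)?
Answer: 11/10397 ≈ 0.0010580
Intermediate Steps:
L(F) = 6 + 16*F (L(F) = 6 - (-8)*(F + F) = 6 - (-8)*2*F = 6 - (-16)*F = 6 + 16*F)
z(E) = 2*E/(6 + 17*E) (z(E) = (E + E)/(E + (6 + 16*E)) = (2*E)/(6 + 17*E) = 2*E/(6 + 17*E))
1/(-45*(-21) + z(-1)) = 1/(-45*(-21) + 2*(-1)/(6 + 17*(-1))) = 1/(945 + 2*(-1)/(6 - 17)) = 1/(945 + 2*(-1)/(-11)) = 1/(945 + 2*(-1)*(-1/11)) = 1/(945 + 2/11) = 1/(10397/11) = 11/10397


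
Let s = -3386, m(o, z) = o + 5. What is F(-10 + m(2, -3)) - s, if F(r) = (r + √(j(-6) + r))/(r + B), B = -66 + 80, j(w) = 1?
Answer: 37243/11 + I*√2/11 ≈ 3385.7 + 0.12856*I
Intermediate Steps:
m(o, z) = 5 + o
B = 14
F(r) = (r + √(1 + r))/(14 + r) (F(r) = (r + √(1 + r))/(r + 14) = (r + √(1 + r))/(14 + r))
F(-10 + m(2, -3)) - s = ((-10 + (5 + 2)) + √(1 + (-10 + (5 + 2))))/(14 + (-10 + (5 + 2))) - 1*(-3386) = ((-10 + 7) + √(1 + (-10 + 7)))/(14 + (-10 + 7)) + 3386 = (-3 + √(1 - 3))/(14 - 3) + 3386 = (-3 + √(-2))/11 + 3386 = (-3 + I*√2)/11 + 3386 = (-3/11 + I*√2/11) + 3386 = 37243/11 + I*√2/11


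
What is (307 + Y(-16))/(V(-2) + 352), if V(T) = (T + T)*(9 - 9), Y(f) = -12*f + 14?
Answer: 513/352 ≈ 1.4574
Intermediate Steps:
Y(f) = 14 - 12*f
V(T) = 0 (V(T) = (2*T)*0 = 0)
(307 + Y(-16))/(V(-2) + 352) = (307 + (14 - 12*(-16)))/(0 + 352) = (307 + (14 + 192))/352 = (307 + 206)*(1/352) = 513*(1/352) = 513/352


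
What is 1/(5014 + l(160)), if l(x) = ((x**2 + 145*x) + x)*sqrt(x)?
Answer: -2507/191753957902 + 48960*sqrt(10)/95876978951 ≈ 1.6018e-6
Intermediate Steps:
l(x) = sqrt(x)*(x**2 + 146*x) (l(x) = (x**2 + 146*x)*sqrt(x) = sqrt(x)*(x**2 + 146*x))
1/(5014 + l(160)) = 1/(5014 + 160**(3/2)*(146 + 160)) = 1/(5014 + (640*sqrt(10))*306) = 1/(5014 + 195840*sqrt(10))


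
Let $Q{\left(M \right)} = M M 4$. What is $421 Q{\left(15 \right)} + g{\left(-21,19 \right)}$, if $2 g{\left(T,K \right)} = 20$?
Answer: $378910$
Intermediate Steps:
$g{\left(T,K \right)} = 10$ ($g{\left(T,K \right)} = \frac{1}{2} \cdot 20 = 10$)
$Q{\left(M \right)} = 4 M^{2}$ ($Q{\left(M \right)} = M^{2} \cdot 4 = 4 M^{2}$)
$421 Q{\left(15 \right)} + g{\left(-21,19 \right)} = 421 \cdot 4 \cdot 15^{2} + 10 = 421 \cdot 4 \cdot 225 + 10 = 421 \cdot 900 + 10 = 378900 + 10 = 378910$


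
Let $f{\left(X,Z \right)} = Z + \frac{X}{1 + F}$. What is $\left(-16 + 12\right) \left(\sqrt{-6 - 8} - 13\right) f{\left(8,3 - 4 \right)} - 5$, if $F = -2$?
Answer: $-473 + 36 i \sqrt{14} \approx -473.0 + 134.7 i$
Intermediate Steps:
$f{\left(X,Z \right)} = Z - X$ ($f{\left(X,Z \right)} = Z + \frac{X}{1 - 2} = Z + \frac{X}{-1} = Z - X$)
$\left(-16 + 12\right) \left(\sqrt{-6 - 8} - 13\right) f{\left(8,3 - 4 \right)} - 5 = \left(-16 + 12\right) \left(\sqrt{-6 - 8} - 13\right) \left(\left(3 - 4\right) - 8\right) - 5 = - 4 \left(\sqrt{-14} - 13\right) \left(\left(3 - 4\right) - 8\right) - 5 = - 4 \left(i \sqrt{14} - 13\right) \left(-1 - 8\right) - 5 = - 4 \left(-13 + i \sqrt{14}\right) \left(-9\right) - 5 = \left(52 - 4 i \sqrt{14}\right) \left(-9\right) - 5 = \left(-468 + 36 i \sqrt{14}\right) - 5 = -473 + 36 i \sqrt{14}$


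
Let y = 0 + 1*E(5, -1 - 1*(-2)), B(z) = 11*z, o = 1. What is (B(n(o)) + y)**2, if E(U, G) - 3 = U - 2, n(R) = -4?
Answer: 1444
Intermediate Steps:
E(U, G) = 1 + U (E(U, G) = 3 + (U - 2) = 3 + (-2 + U) = 1 + U)
y = 6 (y = 0 + 1*(1 + 5) = 0 + 1*6 = 0 + 6 = 6)
(B(n(o)) + y)**2 = (11*(-4) + 6)**2 = (-44 + 6)**2 = (-38)**2 = 1444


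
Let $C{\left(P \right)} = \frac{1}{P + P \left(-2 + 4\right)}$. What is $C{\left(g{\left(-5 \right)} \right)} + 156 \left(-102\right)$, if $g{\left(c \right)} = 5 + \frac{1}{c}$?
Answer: $- \frac{1145659}{72} \approx -15912.0$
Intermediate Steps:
$C{\left(P \right)} = \frac{1}{3 P}$ ($C{\left(P \right)} = \frac{1}{P + P 2} = \frac{1}{P + 2 P} = \frac{1}{3 P}$)
$C{\left(g{\left(-5 \right)} \right)} + 156 \left(-102\right) = \frac{1}{3 \left(5 + \frac{1}{-5}\right)} + 156 \left(-102\right) = \frac{1}{3 \left(5 - \frac{1}{5}\right)} - 15912 = \frac{1}{3 \cdot \frac{24}{5}} - 15912 = \frac{1}{3} \cdot \frac{5}{24} - 15912 = \frac{5}{72} - 15912 = - \frac{1145659}{72}$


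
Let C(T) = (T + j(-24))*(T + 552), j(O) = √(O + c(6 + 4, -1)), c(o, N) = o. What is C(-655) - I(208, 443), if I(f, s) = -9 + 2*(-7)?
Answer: 67488 - 103*I*√14 ≈ 67488.0 - 385.39*I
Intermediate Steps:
I(f, s) = -23 (I(f, s) = -9 - 14 = -23)
j(O) = √(10 + O) (j(O) = √(O + (6 + 4)) = √(O + 10) = √(10 + O))
C(T) = (552 + T)*(T + I*√14) (C(T) = (T + √(10 - 24))*(T + 552) = (T + √(-14))*(552 + T) = (T + I*√14)*(552 + T) = (552 + T)*(T + I*√14))
C(-655) - I(208, 443) = ((-655)² + 552*(-655) + 552*I*√14 + I*(-655)*√14) - 1*(-23) = (429025 - 361560 + 552*I*√14 - 655*I*√14) + 23 = (67465 - 103*I*√14) + 23 = 67488 - 103*I*√14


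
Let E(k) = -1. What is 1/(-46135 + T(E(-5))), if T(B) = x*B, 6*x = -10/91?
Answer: -273/12594850 ≈ -2.1676e-5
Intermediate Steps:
x = -5/273 (x = (-10/91)/6 = (-10*1/91)/6 = (⅙)*(-10/91) = -5/273 ≈ -0.018315)
T(B) = -5*B/273
1/(-46135 + T(E(-5))) = 1/(-46135 - 5/273*(-1)) = 1/(-46135 + 5/273) = 1/(-12594850/273) = -273/12594850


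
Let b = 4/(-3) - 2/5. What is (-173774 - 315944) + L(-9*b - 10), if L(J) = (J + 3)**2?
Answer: -12241101/25 ≈ -4.8964e+5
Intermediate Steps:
b = -26/15 (b = 4*(-1/3) - 2*1/5 = -4/3 - 2/5 = -26/15 ≈ -1.7333)
L(J) = (3 + J)**2
(-173774 - 315944) + L(-9*b - 10) = (-173774 - 315944) + (3 + (-9*(-26/15) - 10))**2 = -489718 + (3 + (78/5 - 10))**2 = -489718 + (3 + 28/5)**2 = -489718 + (43/5)**2 = -489718 + 1849/25 = -12241101/25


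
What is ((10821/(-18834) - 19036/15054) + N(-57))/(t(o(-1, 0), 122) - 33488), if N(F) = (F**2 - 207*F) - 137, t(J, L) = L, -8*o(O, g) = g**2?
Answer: -704525035073/1576693847196 ≈ -0.44684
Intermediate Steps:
o(O, g) = -g**2/8
N(F) = -137 + F**2 - 207*F
((10821/(-18834) - 19036/15054) + N(-57))/(t(o(-1, 0), 122) - 33488) = ((10821/(-18834) - 19036/15054) + (-137 + (-57)**2 - 207*(-57)))/(122 - 33488) = ((10821*(-1/18834) - 19036*1/15054) + (-137 + 3249 + 11799))/(-33366) = ((-3607/6278 - 9518/7527) + 14911)*(-1/33366) = (-86903893/47254506 + 14911)*(-1/33366) = (704525035073/47254506)*(-1/33366) = -704525035073/1576693847196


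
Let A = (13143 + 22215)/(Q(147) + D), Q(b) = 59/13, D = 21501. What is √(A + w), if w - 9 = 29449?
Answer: 13*√3406184333110/139786 ≈ 171.64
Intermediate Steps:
Q(b) = 59/13 (Q(b) = 59*(1/13) = 59/13)
A = 229827/139786 (A = (13143 + 22215)/(59/13 + 21501) = 35358/(279572/13) = 35358*(13/279572) = 229827/139786 ≈ 1.6441)
w = 29458 (w = 9 + 29449 = 29458)
√(A + w) = √(229827/139786 + 29458) = √(4118045815/139786) = 13*√3406184333110/139786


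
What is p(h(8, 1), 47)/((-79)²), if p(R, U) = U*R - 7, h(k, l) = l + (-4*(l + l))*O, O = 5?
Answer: -1840/6241 ≈ -0.29482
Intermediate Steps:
h(k, l) = -39*l (h(k, l) = l - 4*(l + l)*5 = l - 8*l*5 = l - 40*l = -39*l)
p(R, U) = -7 + R*U (p(R, U) = R*U - 7 = -7 + R*U)
p(h(8, 1), 47)/((-79)²) = (-7 - 39*1*47)/((-79)²) = (-7 - 39*47)/6241 = (-7 - 1833)*(1/6241) = -1840*1/6241 = -1840/6241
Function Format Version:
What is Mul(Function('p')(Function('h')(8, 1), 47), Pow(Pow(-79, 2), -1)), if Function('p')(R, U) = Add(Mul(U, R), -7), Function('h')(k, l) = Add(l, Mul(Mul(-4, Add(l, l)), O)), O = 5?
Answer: Rational(-1840, 6241) ≈ -0.29482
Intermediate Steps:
Function('h')(k, l) = Mul(-39, l) (Function('h')(k, l) = Add(l, Mul(Mul(-4, Add(l, l)), 5)) = Add(l, Mul(Mul(-4, Mul(2, l)), 5)) = Add(l, Mul(Mul(-8, l), 5)) = Add(l, Mul(-40, l)) = Mul(-39, l))
Function('p')(R, U) = Add(-7, Mul(R, U)) (Function('p')(R, U) = Add(Mul(R, U), -7) = Add(-7, Mul(R, U)))
Mul(Function('p')(Function('h')(8, 1), 47), Pow(Pow(-79, 2), -1)) = Mul(Add(-7, Mul(Mul(-39, 1), 47)), Pow(Pow(-79, 2), -1)) = Mul(Add(-7, Mul(-39, 47)), Pow(6241, -1)) = Mul(Add(-7, -1833), Rational(1, 6241)) = Mul(-1840, Rational(1, 6241)) = Rational(-1840, 6241)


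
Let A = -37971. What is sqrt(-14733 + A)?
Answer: 12*I*sqrt(366) ≈ 229.57*I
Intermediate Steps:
sqrt(-14733 + A) = sqrt(-14733 - 37971) = sqrt(-52704) = 12*I*sqrt(366)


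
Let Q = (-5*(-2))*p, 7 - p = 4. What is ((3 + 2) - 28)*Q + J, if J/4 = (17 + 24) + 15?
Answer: -466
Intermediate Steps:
p = 3 (p = 7 - 1*4 = 7 - 4 = 3)
J = 224 (J = 4*((17 + 24) + 15) = 4*(41 + 15) = 4*56 = 224)
Q = 30 (Q = -5*(-2)*3 = 10*3 = 30)
((3 + 2) - 28)*Q + J = ((3 + 2) - 28)*30 + 224 = (5 - 28)*30 + 224 = -23*30 + 224 = -690 + 224 = -466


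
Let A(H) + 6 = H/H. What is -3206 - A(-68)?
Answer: -3201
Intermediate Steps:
A(H) = -5 (A(H) = -6 + H/H = -6 + 1 = -5)
-3206 - A(-68) = -3206 - 1*(-5) = -3206 + 5 = -3201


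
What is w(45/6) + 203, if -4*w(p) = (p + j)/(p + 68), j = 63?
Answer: 122471/604 ≈ 202.77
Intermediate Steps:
w(p) = -(63 + p)/(4*(68 + p)) (w(p) = -(p + 63)/(4*(p + 68)) = -(63 + p)/(4*(68 + p)))
w(45/6) + 203 = (-63 - 45/6)/(4*(68 + 45/6)) + 203 = (-63 - 45/6)/(4*(68 + 45*(1/6))) + 203 = (-63 - 1*15/2)/(4*(68 + 15/2)) + 203 = (-63 - 15/2)/(4*(151/2)) + 203 = (1/4)*(2/151)*(-141/2) + 203 = -141/604 + 203 = 122471/604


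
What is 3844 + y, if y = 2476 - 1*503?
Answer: 5817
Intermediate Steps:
y = 1973 (y = 2476 - 503 = 1973)
3844 + y = 3844 + 1973 = 5817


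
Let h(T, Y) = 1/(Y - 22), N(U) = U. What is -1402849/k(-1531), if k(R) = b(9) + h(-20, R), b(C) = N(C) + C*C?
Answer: -311232071/19967 ≈ -15587.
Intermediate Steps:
h(T, Y) = 1/(-22 + Y)
b(C) = C + C**2 (b(C) = C + C*C = C + C**2)
k(R) = 90 + 1/(-22 + R) (k(R) = 9*(1 + 9) + 1/(-22 + R) = 9*10 + 1/(-22 + R) = 90 + 1/(-22 + R))
-1402849/k(-1531) = -1402849*(-22 - 1531)/(-1979 + 90*(-1531)) = -1402849*(-1553/(-1979 - 137790)) = -1402849/((-1/1553*(-139769))) = -1402849/139769/1553 = -1402849*1553/139769 = -311232071/19967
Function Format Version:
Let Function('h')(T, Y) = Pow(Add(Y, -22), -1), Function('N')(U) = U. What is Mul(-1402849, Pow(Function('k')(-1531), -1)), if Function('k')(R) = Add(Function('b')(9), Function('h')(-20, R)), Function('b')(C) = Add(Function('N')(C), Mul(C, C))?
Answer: Rational(-311232071, 19967) ≈ -15587.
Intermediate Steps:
Function('h')(T, Y) = Pow(Add(-22, Y), -1)
Function('b')(C) = Add(C, Pow(C, 2)) (Function('b')(C) = Add(C, Mul(C, C)) = Add(C, Pow(C, 2)))
Function('k')(R) = Add(90, Pow(Add(-22, R), -1)) (Function('k')(R) = Add(Mul(9, Add(1, 9)), Pow(Add(-22, R), -1)) = Add(Mul(9, 10), Pow(Add(-22, R), -1)) = Add(90, Pow(Add(-22, R), -1)))
Mul(-1402849, Pow(Function('k')(-1531), -1)) = Mul(-1402849, Pow(Mul(Pow(Add(-22, -1531), -1), Add(-1979, Mul(90, -1531))), -1)) = Mul(-1402849, Pow(Mul(Pow(-1553, -1), Add(-1979, -137790)), -1)) = Mul(-1402849, Pow(Mul(Rational(-1, 1553), -139769), -1)) = Mul(-1402849, Pow(Rational(139769, 1553), -1)) = Mul(-1402849, Rational(1553, 139769)) = Rational(-311232071, 19967)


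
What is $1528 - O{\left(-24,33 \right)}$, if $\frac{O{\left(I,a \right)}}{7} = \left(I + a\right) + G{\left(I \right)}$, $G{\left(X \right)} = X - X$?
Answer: $1465$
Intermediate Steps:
$G{\left(X \right)} = 0$
$O{\left(I,a \right)} = 7 I + 7 a$ ($O{\left(I,a \right)} = 7 \left(\left(I + a\right) + 0\right) = 7 \left(I + a\right) = 7 I + 7 a$)
$1528 - O{\left(-24,33 \right)} = 1528 - \left(7 \left(-24\right) + 7 \cdot 33\right) = 1528 - \left(-168 + 231\right) = 1528 - 63 = 1465$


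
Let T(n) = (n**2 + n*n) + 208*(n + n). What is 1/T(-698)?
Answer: 1/684040 ≈ 1.4619e-6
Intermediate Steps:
T(n) = 2*n**2 + 416*n (T(n) = (n**2 + n**2) + 208*(2*n) = 2*n**2 + 416*n)
1/T(-698) = 1/(2*(-698)*(208 - 698)) = 1/(2*(-698)*(-490)) = 1/684040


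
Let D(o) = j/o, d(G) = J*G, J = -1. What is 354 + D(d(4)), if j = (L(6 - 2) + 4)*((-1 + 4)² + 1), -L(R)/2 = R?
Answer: 364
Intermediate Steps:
L(R) = -2*R
d(G) = -G
j = -40 (j = (-2*(6 - 2) + 4)*((-1 + 4)² + 1) = (-2*4 + 4)*(3² + 1) = (-8 + 4)*(9 + 1) = -4*10 = -40)
D(o) = -40/o
354 + D(d(4)) = 354 - 40/((-1*4)) = 354 - 40/(-4) = 354 - 40*(-¼) = 354 + 10 = 364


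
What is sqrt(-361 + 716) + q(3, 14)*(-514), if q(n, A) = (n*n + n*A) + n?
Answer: -27756 + sqrt(355) ≈ -27737.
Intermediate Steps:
q(n, A) = n + n**2 + A*n (q(n, A) = (n**2 + A*n) + n = n + n**2 + A*n)
sqrt(-361 + 716) + q(3, 14)*(-514) = sqrt(-361 + 716) + (3*(1 + 14 + 3))*(-514) = sqrt(355) + (3*18)*(-514) = sqrt(355) + 54*(-514) = sqrt(355) - 27756 = -27756 + sqrt(355)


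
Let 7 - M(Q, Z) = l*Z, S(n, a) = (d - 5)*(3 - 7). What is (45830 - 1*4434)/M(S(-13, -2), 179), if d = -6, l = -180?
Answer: 41396/32227 ≈ 1.2845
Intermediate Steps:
S(n, a) = 44 (S(n, a) = (-6 - 5)*(3 - 7) = -11*(-4) = 44)
M(Q, Z) = 7 + 180*Z (M(Q, Z) = 7 - (-180)*Z = 7 + 180*Z)
(45830 - 1*4434)/M(S(-13, -2), 179) = (45830 - 1*4434)/(7 + 180*179) = (45830 - 4434)/(7 + 32220) = 41396/32227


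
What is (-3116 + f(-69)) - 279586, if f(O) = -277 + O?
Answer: -283048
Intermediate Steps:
(-3116 + f(-69)) - 279586 = (-3116 + (-277 - 69)) - 279586 = (-3116 - 346) - 279586 = -3462 - 279586 = -283048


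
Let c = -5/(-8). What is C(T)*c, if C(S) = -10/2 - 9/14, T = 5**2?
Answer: -395/112 ≈ -3.5268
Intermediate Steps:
T = 25
c = 5/8 (c = -5*(-1/8) = 5/8 ≈ 0.62500)
C(S) = -79/14 (C(S) = -10*1/2 - 9*1/14 = -5 - 9/14 = -79/14)
C(T)*c = -79/14*5/8 = -395/112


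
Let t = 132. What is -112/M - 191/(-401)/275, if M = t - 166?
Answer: 6178647/1874675 ≈ 3.2958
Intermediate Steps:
M = -34 (M = 132 - 166 = -34)
-112/M - 191/(-401)/275 = -112/(-34) - 191/(-401)/275 = -112*(-1/34) - 191*(-1/401)*(1/275) = 56/17 + (191/401)*(1/275) = 56/17 + 191/110275 = 6178647/1874675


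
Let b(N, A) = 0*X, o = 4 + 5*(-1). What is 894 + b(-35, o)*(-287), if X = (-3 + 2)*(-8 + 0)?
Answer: 894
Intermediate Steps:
X = 8 (X = -1*(-8) = 8)
o = -1 (o = 4 - 5 = -1)
b(N, A) = 0 (b(N, A) = 0*8 = 0)
894 + b(-35, o)*(-287) = 894 + 0*(-287) = 894 + 0 = 894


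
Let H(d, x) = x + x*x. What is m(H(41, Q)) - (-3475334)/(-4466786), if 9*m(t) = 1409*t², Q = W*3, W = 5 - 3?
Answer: 616781006785/2233393 ≈ 2.7616e+5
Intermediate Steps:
W = 2
Q = 6 (Q = 2*3 = 6)
H(d, x) = x + x²
m(t) = 1409*t²/9 (m(t) = (1409*t²)/9 = 1409*t²/9)
m(H(41, Q)) - (-3475334)/(-4466786) = 1409*(6*(1 + 6))²/9 - (-3475334)/(-4466786) = 1409*(6*7)²/9 - (-3475334)*(-1)/4466786 = (1409/9)*42² - 1*1737667/2233393 = (1409/9)*1764 - 1737667/2233393 = 276164 - 1737667/2233393 = 616781006785/2233393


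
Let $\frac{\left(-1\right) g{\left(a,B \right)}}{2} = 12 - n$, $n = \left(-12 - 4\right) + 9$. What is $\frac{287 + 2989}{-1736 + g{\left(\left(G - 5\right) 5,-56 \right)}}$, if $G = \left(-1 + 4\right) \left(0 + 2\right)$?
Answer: $- \frac{1638}{887} \approx -1.8467$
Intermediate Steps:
$n = -7$ ($n = -16 + 9 = -7$)
$G = 6$ ($G = 3 \cdot 2 = 6$)
$g{\left(a,B \right)} = -38$ ($g{\left(a,B \right)} = - 2 \left(12 - -7\right) = - 2 \left(12 + 7\right) = \left(-2\right) 19 = -38$)
$\frac{287 + 2989}{-1736 + g{\left(\left(G - 5\right) 5,-56 \right)}} = \frac{287 + 2989}{-1736 - 38} = \frac{3276}{-1774} = 3276 \left(- \frac{1}{1774}\right) = - \frac{1638}{887}$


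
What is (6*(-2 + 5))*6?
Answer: 108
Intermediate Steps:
(6*(-2 + 5))*6 = (6*3)*6 = 18*6 = 108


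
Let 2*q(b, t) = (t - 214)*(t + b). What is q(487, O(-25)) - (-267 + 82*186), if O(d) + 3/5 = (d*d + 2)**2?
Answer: 1933214109397/25 ≈ 7.7329e+10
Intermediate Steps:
O(d) = -3/5 + (2 + d**2)**2 (O(d) = -3/5 + (d*d + 2)**2 = -3/5 + (d**2 + 2)**2 = -3/5 + (2 + d**2)**2)
q(b, t) = (-214 + t)*(b + t)/2 (q(b, t) = ((t - 214)*(t + b))/2 = ((-214 + t)*(b + t))/2 = (-214 + t)*(b + t)/2)
q(487, O(-25)) - (-267 + 82*186) = ((-3/5 + (2 + (-25)**2)**2)**2/2 - 107*487 - 107*(-3/5 + (2 + (-25)**2)**2) + (1/2)*487*(-3/5 + (2 + (-25)**2)**2)) - (-267 + 82*186) = ((-3/5 + (2 + 625)**2)**2/2 - 52109 - 107*(-3/5 + (2 + 625)**2) + (1/2)*487*(-3/5 + (2 + 625)**2)) - (-267 + 15252) = ((-3/5 + 627**2)**2/2 - 52109 - 107*(-3/5 + 627**2) + (1/2)*487*(-3/5 + 627**2)) - 1*14985 = ((-3/5 + 393129)**2/2 - 52109 - 107*(-3/5 + 393129) + (1/2)*487*(-3/5 + 393129)) - 14985 = ((1965642/5)**2/2 - 52109 - 107*1965642/5 + (1/2)*487*(1965642/5)) - 14985 = ((1/2)*(3863748472164/25) - 52109 - 210323694/5 + 478633827/5) - 14985 = (1931874236082/25 - 52109 - 210323694/5 + 478633827/5) - 14985 = 1933214484022/25 - 14985 = 1933214109397/25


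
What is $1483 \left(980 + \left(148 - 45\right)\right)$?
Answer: $1606089$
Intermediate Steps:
$1483 \left(980 + \left(148 - 45\right)\right) = 1483 \left(980 + 103\right) = 1483 \cdot 1083 = 1606089$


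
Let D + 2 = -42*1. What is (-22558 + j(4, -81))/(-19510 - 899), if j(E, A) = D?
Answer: 7534/6803 ≈ 1.1075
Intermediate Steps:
D = -44 (D = -2 - 42*1 = -2 - 42 = -44)
j(E, A) = -44
(-22558 + j(4, -81))/(-19510 - 899) = (-22558 - 44)/(-19510 - 899) = -22602/(-20409) = -22602*(-1/20409) = 7534/6803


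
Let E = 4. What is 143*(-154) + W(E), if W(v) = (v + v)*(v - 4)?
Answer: -22022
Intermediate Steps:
W(v) = 2*v*(-4 + v) (W(v) = (2*v)*(-4 + v) = 2*v*(-4 + v))
143*(-154) + W(E) = 143*(-154) + 2*4*(-4 + 4) = -22022 + 2*4*0 = -22022 + 0 = -22022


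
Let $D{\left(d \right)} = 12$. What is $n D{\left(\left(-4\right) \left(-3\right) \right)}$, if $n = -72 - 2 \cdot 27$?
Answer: $-1512$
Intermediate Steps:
$n = -126$ ($n = -72 - 54 = -126$)
$n D{\left(\left(-4\right) \left(-3\right) \right)} = \left(-126\right) 12 = -1512$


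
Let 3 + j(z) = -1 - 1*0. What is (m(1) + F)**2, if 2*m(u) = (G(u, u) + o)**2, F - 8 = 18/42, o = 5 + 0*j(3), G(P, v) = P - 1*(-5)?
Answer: 931225/196 ≈ 4751.1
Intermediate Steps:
j(z) = -4 (j(z) = -3 + (-1 - 1*0) = -3 + (-1 + 0) = -3 - 1 = -4)
G(P, v) = 5 + P (G(P, v) = P + 5 = 5 + P)
o = 5 (o = 5 + 0*(-4) = 5 + 0 = 5)
F = 59/7 (F = 8 + 18/42 = 8 + 18*(1/42) = 8 + 3/7 = 59/7 ≈ 8.4286)
m(u) = (10 + u)**2/2 (m(u) = ((5 + u) + 5)**2/2 = (10 + u)**2/2)
(m(1) + F)**2 = ((10 + 1)**2/2 + 59/7)**2 = ((1/2)*11**2 + 59/7)**2 = ((1/2)*121 + 59/7)**2 = (121/2 + 59/7)**2 = (965/14)**2 = 931225/196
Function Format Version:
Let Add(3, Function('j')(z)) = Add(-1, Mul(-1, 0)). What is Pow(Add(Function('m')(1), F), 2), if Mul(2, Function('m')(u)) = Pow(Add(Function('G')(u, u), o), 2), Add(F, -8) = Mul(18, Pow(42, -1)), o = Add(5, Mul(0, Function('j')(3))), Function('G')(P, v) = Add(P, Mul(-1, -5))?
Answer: Rational(931225, 196) ≈ 4751.1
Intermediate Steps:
Function('j')(z) = -4 (Function('j')(z) = Add(-3, Add(-1, Mul(-1, 0))) = Add(-3, Add(-1, 0)) = Add(-3, -1) = -4)
Function('G')(P, v) = Add(5, P) (Function('G')(P, v) = Add(P, 5) = Add(5, P))
o = 5 (o = Add(5, Mul(0, -4)) = Add(5, 0) = 5)
F = Rational(59, 7) (F = Add(8, Mul(18, Pow(42, -1))) = Add(8, Mul(18, Rational(1, 42))) = Add(8, Rational(3, 7)) = Rational(59, 7) ≈ 8.4286)
Function('m')(u) = Mul(Rational(1, 2), Pow(Add(10, u), 2)) (Function('m')(u) = Mul(Rational(1, 2), Pow(Add(Add(5, u), 5), 2)) = Mul(Rational(1, 2), Pow(Add(10, u), 2)))
Pow(Add(Function('m')(1), F), 2) = Pow(Add(Mul(Rational(1, 2), Pow(Add(10, 1), 2)), Rational(59, 7)), 2) = Pow(Add(Mul(Rational(1, 2), Pow(11, 2)), Rational(59, 7)), 2) = Pow(Add(Mul(Rational(1, 2), 121), Rational(59, 7)), 2) = Pow(Add(Rational(121, 2), Rational(59, 7)), 2) = Pow(Rational(965, 14), 2) = Rational(931225, 196)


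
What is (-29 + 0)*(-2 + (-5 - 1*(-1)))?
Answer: 174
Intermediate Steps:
(-29 + 0)*(-2 + (-5 - 1*(-1))) = -29*(-2 + (-5 + 1)) = -29*(-2 - 4) = -29*(-6) = 174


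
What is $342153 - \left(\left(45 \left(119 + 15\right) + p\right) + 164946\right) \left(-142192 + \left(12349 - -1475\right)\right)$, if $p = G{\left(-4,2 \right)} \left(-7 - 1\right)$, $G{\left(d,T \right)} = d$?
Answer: $21952297097$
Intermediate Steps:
$p = 32$ ($p = - 4 \left(-7 - 1\right) = \left(-4\right) \left(-8\right) = 32$)
$342153 - \left(\left(45 \left(119 + 15\right) + p\right) + 164946\right) \left(-142192 + \left(12349 - -1475\right)\right) = 342153 - \left(\left(45 \left(119 + 15\right) + 32\right) + 164946\right) \left(-142192 + \left(12349 - -1475\right)\right) = 342153 - \left(\left(45 \cdot 134 + 32\right) + 164946\right) \left(-142192 + \left(12349 + \left(1638 - 163\right)\right)\right) = 342153 - \left(\left(6030 + 32\right) + 164946\right) \left(-142192 + \left(12349 + 1475\right)\right) = 342153 - \left(6062 + 164946\right) \left(-142192 + 13824\right) = 342153 - 171008 \left(-128368\right) = 342153 - -21951954944 = 342153 + 21951954944 = 21952297097$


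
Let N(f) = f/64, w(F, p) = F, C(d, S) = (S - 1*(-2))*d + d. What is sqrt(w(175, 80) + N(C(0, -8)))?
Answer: 5*sqrt(7) ≈ 13.229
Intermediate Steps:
C(d, S) = d + d*(2 + S) (C(d, S) = (S + 2)*d + d = (2 + S)*d + d = d*(2 + S) + d = d + d*(2 + S))
N(f) = f/64 (N(f) = f*(1/64) = f/64)
sqrt(w(175, 80) + N(C(0, -8))) = sqrt(175 + (0*(3 - 8))/64) = sqrt(175 + (0*(-5))/64) = sqrt(175 + (1/64)*0) = sqrt(175 + 0) = sqrt(175) = 5*sqrt(7)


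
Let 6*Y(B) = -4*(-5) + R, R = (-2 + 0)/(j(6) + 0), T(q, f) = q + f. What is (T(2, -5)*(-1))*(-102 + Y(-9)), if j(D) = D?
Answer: -1777/6 ≈ -296.17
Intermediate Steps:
T(q, f) = f + q
R = -⅓ (R = (-2 + 0)/(6 + 0) = -2/6 = -2*⅙ = -⅓ ≈ -0.33333)
Y(B) = 59/18 (Y(B) = (-4*(-5) - ⅓)/6 = (20 - ⅓)/6 = (⅙)*(59/3) = 59/18)
(T(2, -5)*(-1))*(-102 + Y(-9)) = ((-5 + 2)*(-1))*(-102 + 59/18) = -3*(-1)*(-1777/18) = 3*(-1777/18) = -1777/6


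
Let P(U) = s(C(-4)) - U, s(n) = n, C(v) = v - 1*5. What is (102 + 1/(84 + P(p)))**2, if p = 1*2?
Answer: 55457809/5329 ≈ 10407.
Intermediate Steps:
C(v) = -5 + v (C(v) = v - 5 = -5 + v)
p = 2
P(U) = -9 - U (P(U) = (-5 - 4) - U = -9 - U)
(102 + 1/(84 + P(p)))**2 = (102 + 1/(84 + (-9 - 1*2)))**2 = (102 + 1/(84 + (-9 - 2)))**2 = (102 + 1/(84 - 11))**2 = (102 + 1/73)**2 = (7447/73)**2 = 55457809/5329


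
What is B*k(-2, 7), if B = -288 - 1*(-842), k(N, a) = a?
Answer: 3878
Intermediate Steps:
B = 554 (B = -288 + 842 = 554)
B*k(-2, 7) = 554*7 = 3878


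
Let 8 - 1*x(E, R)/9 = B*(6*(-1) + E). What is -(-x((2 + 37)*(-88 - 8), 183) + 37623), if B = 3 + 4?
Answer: 198699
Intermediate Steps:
B = 7
x(E, R) = 450 - 63*E (x(E, R) = 72 - 63*(6*(-1) + E) = 72 - 63*(-6 + E) = 72 - 9*(-42 + 7*E) = 72 + (378 - 63*E) = 450 - 63*E)
-(-x((2 + 37)*(-88 - 8), 183) + 37623) = -(-(450 - 63*(2 + 37)*(-88 - 8)) + 37623) = -(-(450 - 2457*(-96)) + 37623) = -(-(450 - 63*(-3744)) + 37623) = -(-(450 + 235872) + 37623) = -(-1*236322 + 37623) = -(-236322 + 37623) = -1*(-198699) = 198699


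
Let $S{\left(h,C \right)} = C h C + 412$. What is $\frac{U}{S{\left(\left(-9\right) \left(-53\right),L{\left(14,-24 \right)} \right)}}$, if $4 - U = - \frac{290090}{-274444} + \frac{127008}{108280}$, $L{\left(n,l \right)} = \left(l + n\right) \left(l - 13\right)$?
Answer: $\frac{3287478533}{121284854678206240} \approx 2.7105 \cdot 10^{-8}$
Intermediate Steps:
$L{\left(n,l \right)} = \left(-13 + l\right) \left(l + n\right)$ ($L{\left(n,l \right)} = \left(l + n\right) \left(-13 + l\right) = \left(-13 + l\right) \left(l + n\right)$)
$S{\left(h,C \right)} = 412 + h C^{2}$ ($S{\left(h,C \right)} = h C^{2} + 412 = 412 + h C^{2}$)
$U = \frac{3287478533}{1857299770}$ ($U = 4 - \left(- \frac{290090}{-274444} + \frac{127008}{108280}\right) = 4 - \left(\left(-290090\right) \left(- \frac{1}{274444}\right) + 127008 \cdot \frac{1}{108280}\right) = 4 - \left(\frac{145045}{137222} + \frac{15876}{13535}\right) = 4 - \frac{4141720547}{1857299770} = \frac{3287478533}{1857299770} \approx 1.77$)
$\frac{U}{S{\left(\left(-9\right) \left(-53\right),L{\left(14,-24 \right)} \right)}} = \frac{3287478533}{1857299770 \left(412 + \left(-9\right) \left(-53\right) \left(\left(-24\right)^{2} - -312 - 182 - 336\right)^{2}\right)} = \frac{3287478533}{1857299770 \left(412 + 477 \left(576 + 312 - 182 - 336\right)^{2}\right)} = \frac{3287478533}{1857299770 \left(412 + 477 \cdot 370^{2}\right)} = \frac{3287478533}{1857299770 \left(412 + 477 \cdot 136900\right)} = \frac{3287478533}{1857299770 \left(412 + 65301300\right)} = \frac{3287478533}{1857299770 \cdot 65301712} = \frac{3287478533}{1857299770} \cdot \frac{1}{65301712} = \frac{3287478533}{121284854678206240}$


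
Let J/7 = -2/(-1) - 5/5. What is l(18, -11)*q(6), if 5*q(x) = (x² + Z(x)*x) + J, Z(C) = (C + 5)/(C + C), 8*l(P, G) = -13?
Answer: -1261/80 ≈ -15.762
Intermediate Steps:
l(P, G) = -13/8 (l(P, G) = (⅛)*(-13) = -13/8)
Z(C) = (5 + C)/(2*C) (Z(C) = (5 + C)/((2*C)) = (5 + C)*(1/(2*C)) = (5 + C)/(2*C))
J = 7 (J = 7*(-2/(-1) - 5/5) = 7*(-2*(-1) - 5*⅕) = 7*(2 - 1) = 7*1 = 7)
q(x) = 19/10 + x²/5 + x/10 (q(x) = ((x² + ((5 + x)/(2*x))*x) + 7)/5 = ((x² + (5/2 + x/2)) + 7)/5 = ((5/2 + x² + x/2) + 7)/5 = (19/2 + x² + x/2)/5 = 19/10 + x²/5 + x/10)
l(18, -11)*q(6) = -13*(19/10 + (⅕)*6² + (⅒)*6)/8 = -13*(19/10 + (⅕)*36 + ⅗)/8 = -13*(19/10 + 36/5 + ⅗)/8 = -13/8*97/10 = -1261/80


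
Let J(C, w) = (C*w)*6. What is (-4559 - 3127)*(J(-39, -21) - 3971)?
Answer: -7247898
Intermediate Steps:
J(C, w) = 6*C*w
(-4559 - 3127)*(J(-39, -21) - 3971) = (-4559 - 3127)*(6*(-39)*(-21) - 3971) = -7686*(4914 - 3971) = -7686*943 = -7247898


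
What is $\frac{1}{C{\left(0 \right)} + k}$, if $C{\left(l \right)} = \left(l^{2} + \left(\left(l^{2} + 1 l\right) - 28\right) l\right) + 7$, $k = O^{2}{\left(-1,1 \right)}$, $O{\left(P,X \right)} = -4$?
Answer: $\frac{1}{23} \approx 0.043478$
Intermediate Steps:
$k = 16$ ($k = \left(-4\right)^{2} = 16$)
$C{\left(l \right)} = 7 + l^{2} + l \left(-28 + l + l^{2}\right)$ ($C{\left(l \right)} = \left(l^{2} + \left(\left(l^{2} + l\right) - 28\right) l\right) + 7 = \left(l^{2} + \left(\left(l + l^{2}\right) - 28\right) l\right) + 7 = \left(l^{2} + \left(-28 + l + l^{2}\right) l\right) + 7 = \left(l^{2} + l \left(-28 + l + l^{2}\right)\right) + 7 = 7 + l^{2} + l \left(-28 + l + l^{2}\right)$)
$\frac{1}{C{\left(0 \right)} + k} = \frac{1}{\left(7 + 0^{3} - 0 + 2 \cdot 0^{2}\right) + 16} = \frac{1}{\left(7 + 0 + 0 + 2 \cdot 0\right) + 16} = \frac{1}{\left(7 + 0 + 0 + 0\right) + 16} = \frac{1}{7 + 16} = \frac{1}{23}$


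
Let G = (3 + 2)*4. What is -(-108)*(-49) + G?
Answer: -5272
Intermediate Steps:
G = 20 (G = 5*4 = 20)
-(-108)*(-49) + G = -(-108)*(-49) + 20 = -108*49 + 20 = -5292 + 20 = -5272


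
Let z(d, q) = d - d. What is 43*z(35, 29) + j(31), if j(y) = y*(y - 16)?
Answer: 465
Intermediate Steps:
j(y) = y*(-16 + y)
z(d, q) = 0
43*z(35, 29) + j(31) = 43*0 + 31*(-16 + 31) = 0 + 31*15 = 0 + 465 = 465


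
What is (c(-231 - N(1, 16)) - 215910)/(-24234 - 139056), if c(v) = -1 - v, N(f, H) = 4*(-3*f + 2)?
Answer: 107842/81645 ≈ 1.3209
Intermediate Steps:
N(f, H) = 8 - 12*f (N(f, H) = 4*(2 - 3*f) = 8 - 12*f)
(c(-231 - N(1, 16)) - 215910)/(-24234 - 139056) = ((-1 - (-231 - (8 - 12*1))) - 215910)/(-24234 - 139056) = ((-1 - (-231 - (8 - 12))) - 215910)/(-163290) = ((-1 - (-231 - 1*(-4))) - 215910)*(-1/163290) = ((-1 - (-231 + 4)) - 215910)*(-1/163290) = ((-1 - 1*(-227)) - 215910)*(-1/163290) = ((-1 + 227) - 215910)*(-1/163290) = (226 - 215910)*(-1/163290) = -215684*(-1/163290) = 107842/81645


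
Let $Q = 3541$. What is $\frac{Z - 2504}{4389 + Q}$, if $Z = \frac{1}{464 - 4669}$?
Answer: $- \frac{10529321}{33345650} \approx -0.31576$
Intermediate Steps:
$Z = - \frac{1}{4205}$ ($Z = \frac{1}{-4205} = - \frac{1}{4205} \approx -0.00023781$)
$\frac{Z - 2504}{4389 + Q} = \frac{- \frac{1}{4205} - 2504}{4389 + 3541} = - \frac{10529321}{4205 \cdot 7930} = \left(- \frac{10529321}{4205}\right) \frac{1}{7930} = - \frac{10529321}{33345650}$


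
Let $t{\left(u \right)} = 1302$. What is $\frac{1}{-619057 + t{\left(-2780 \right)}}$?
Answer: $- \frac{1}{617755} \approx -1.6188 \cdot 10^{-6}$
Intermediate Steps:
$\frac{1}{-619057 + t{\left(-2780 \right)}} = \frac{1}{-619057 + 1302} = \frac{1}{-617755} = - \frac{1}{617755}$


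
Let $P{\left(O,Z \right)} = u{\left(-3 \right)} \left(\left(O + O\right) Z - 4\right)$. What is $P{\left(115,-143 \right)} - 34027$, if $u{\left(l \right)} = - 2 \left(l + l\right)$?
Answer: $-428755$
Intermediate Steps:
$u{\left(l \right)} = - 4 l$ ($u{\left(l \right)} = - 2 \cdot 2 l = - 4 l$)
$P{\left(O,Z \right)} = -48 + 24 O Z$ ($P{\left(O,Z \right)} = \left(-4\right) \left(-3\right) \left(\left(O + O\right) Z - 4\right) = 12 \left(2 O Z - 4\right) = 12 \left(-4 + 2 O Z\right) = -48 + 24 O Z$)
$P{\left(115,-143 \right)} - 34027 = \left(-48 + 24 \cdot 115 \left(-143\right)\right) - 34027 = \left(-48 - 394680\right) - 34027 = -394728 - 34027 = -428755$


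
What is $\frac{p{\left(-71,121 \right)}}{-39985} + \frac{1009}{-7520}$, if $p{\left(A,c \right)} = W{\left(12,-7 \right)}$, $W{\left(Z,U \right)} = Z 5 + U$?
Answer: $- \frac{1629737}{12027488} \approx -0.1355$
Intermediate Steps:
$W{\left(Z,U \right)} = U + 5 Z$ ($W{\left(Z,U \right)} = 5 Z + U = U + 5 Z$)
$p{\left(A,c \right)} = 53$ ($p{\left(A,c \right)} = -7 + 5 \cdot 12 = -7 + 60 = 53$)
$\frac{p{\left(-71,121 \right)}}{-39985} + \frac{1009}{-7520} = \frac{53}{-39985} + \frac{1009}{-7520} = 53 \left(- \frac{1}{39985}\right) + 1009 \left(- \frac{1}{7520}\right) = - \frac{53}{39985} - \frac{1009}{7520} = - \frac{1629737}{12027488}$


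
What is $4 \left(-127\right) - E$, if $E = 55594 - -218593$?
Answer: $-274695$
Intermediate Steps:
$E = 274187$ ($E = 55594 + 218593 = 274187$)
$4 \left(-127\right) - E = 4 \left(-127\right) - 274187 = -508 - 274187 = -274695$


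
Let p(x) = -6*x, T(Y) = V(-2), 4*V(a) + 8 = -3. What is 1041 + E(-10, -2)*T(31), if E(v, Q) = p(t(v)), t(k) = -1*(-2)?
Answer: 1074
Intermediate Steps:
V(a) = -11/4 (V(a) = -2 + (1/4)*(-3) = -2 - 3/4 = -11/4)
t(k) = 2
T(Y) = -11/4
E(v, Q) = -12 (E(v, Q) = -6*2 = -12)
1041 + E(-10, -2)*T(31) = 1041 - 12*(-11/4) = 1041 + 33 = 1074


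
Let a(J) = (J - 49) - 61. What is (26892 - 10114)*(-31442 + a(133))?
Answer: -527147982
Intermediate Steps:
a(J) = -110 + J (a(J) = (-49 + J) - 61 = -110 + J)
(26892 - 10114)*(-31442 + a(133)) = (26892 - 10114)*(-31442 + (-110 + 133)) = 16778*(-31442 + 23) = 16778*(-31419) = -527147982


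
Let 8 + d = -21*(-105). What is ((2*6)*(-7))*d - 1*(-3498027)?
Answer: 3313479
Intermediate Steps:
d = 2197 (d = -8 - 21*(-105) = -8 + 2205 = 2197)
((2*6)*(-7))*d - 1*(-3498027) = ((2*6)*(-7))*2197 - 1*(-3498027) = (12*(-7))*2197 + 3498027 = -84*2197 + 3498027 = -184548 + 3498027 = 3313479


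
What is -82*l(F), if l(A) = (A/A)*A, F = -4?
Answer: 328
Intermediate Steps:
l(A) = A (l(A) = 1*A = A)
-82*l(F) = -82*(-4) = 328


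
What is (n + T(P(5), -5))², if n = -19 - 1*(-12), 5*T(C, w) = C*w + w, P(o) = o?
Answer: 169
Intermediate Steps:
T(C, w) = w/5 + C*w/5 (T(C, w) = (C*w + w)/5 = (w + C*w)/5 = w/5 + C*w/5)
n = -7 (n = -19 + 12 = -7)
(n + T(P(5), -5))² = (-7 + (⅕)*(-5)*(1 + 5))² = (-7 + (⅕)*(-5)*6)² = (-7 - 6)² = (-13)² = 169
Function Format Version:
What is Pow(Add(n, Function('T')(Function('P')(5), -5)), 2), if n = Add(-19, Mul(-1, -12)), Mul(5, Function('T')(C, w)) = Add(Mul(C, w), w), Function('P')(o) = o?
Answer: 169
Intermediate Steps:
Function('T')(C, w) = Add(Mul(Rational(1, 5), w), Mul(Rational(1, 5), C, w)) (Function('T')(C, w) = Mul(Rational(1, 5), Add(Mul(C, w), w)) = Mul(Rational(1, 5), Add(w, Mul(C, w))) = Add(Mul(Rational(1, 5), w), Mul(Rational(1, 5), C, w)))
n = -7 (n = Add(-19, 12) = -7)
Pow(Add(n, Function('T')(Function('P')(5), -5)), 2) = Pow(Add(-7, Mul(Rational(1, 5), -5, Add(1, 5))), 2) = Pow(Add(-7, Mul(Rational(1, 5), -5, 6)), 2) = Pow(Add(-7, -6), 2) = Pow(-13, 2) = 169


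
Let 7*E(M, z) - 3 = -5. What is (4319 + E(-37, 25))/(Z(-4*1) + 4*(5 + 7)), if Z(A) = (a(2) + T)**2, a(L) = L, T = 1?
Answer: 10077/133 ≈ 75.767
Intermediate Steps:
E(M, z) = -2/7 (E(M, z) = 3/7 + (1/7)*(-5) = 3/7 - 5/7 = -2/7)
Z(A) = 9 (Z(A) = (2 + 1)**2 = 3**2 = 9)
(4319 + E(-37, 25))/(Z(-4*1) + 4*(5 + 7)) = (4319 - 2/7)/(9 + 4*(5 + 7)) = 30231/(7*(9 + 4*12)) = 30231/(7*(9 + 48)) = (30231/7)/57 = (30231/7)*(1/57) = 10077/133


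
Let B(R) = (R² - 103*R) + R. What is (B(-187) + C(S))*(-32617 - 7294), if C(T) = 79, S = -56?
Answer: -2160063142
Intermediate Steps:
B(R) = R² - 102*R
(B(-187) + C(S))*(-32617 - 7294) = (-187*(-102 - 187) + 79)*(-32617 - 7294) = (-187*(-289) + 79)*(-39911) = (54043 + 79)*(-39911) = 54122*(-39911) = -2160063142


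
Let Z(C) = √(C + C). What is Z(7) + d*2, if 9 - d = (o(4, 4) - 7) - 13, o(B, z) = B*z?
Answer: 26 + √14 ≈ 29.742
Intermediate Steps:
Z(C) = √2*√C (Z(C) = √(2*C) = √2*√C)
d = 13 (d = 9 - ((4*4 - 7) - 13) = 9 - ((16 - 7) - 13) = 9 - (9 - 13) = 9 - 1*(-4) = 9 + 4 = 13)
Z(7) + d*2 = √2*√7 + 13*2 = √14 + 26 = 26 + √14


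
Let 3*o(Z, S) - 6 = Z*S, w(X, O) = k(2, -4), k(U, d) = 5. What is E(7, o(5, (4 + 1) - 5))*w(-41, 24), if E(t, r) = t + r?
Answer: 45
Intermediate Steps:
w(X, O) = 5
o(Z, S) = 2 + S*Z/3 (o(Z, S) = 2 + (Z*S)/3 = 2 + (S*Z)/3 = 2 + S*Z/3)
E(t, r) = r + t
E(7, o(5, (4 + 1) - 5))*w(-41, 24) = ((2 + (⅓)*((4 + 1) - 5)*5) + 7)*5 = ((2 + (⅓)*(5 - 5)*5) + 7)*5 = ((2 + (⅓)*0*5) + 7)*5 = ((2 + 0) + 7)*5 = (2 + 7)*5 = 9*5 = 45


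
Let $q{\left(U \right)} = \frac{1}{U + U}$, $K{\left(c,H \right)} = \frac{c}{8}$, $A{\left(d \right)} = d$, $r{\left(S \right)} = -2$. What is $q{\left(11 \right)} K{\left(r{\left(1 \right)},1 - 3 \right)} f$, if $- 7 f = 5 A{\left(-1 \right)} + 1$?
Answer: $- \frac{1}{154} \approx -0.0064935$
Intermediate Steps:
$f = \frac{4}{7}$ ($f = - \frac{5 \left(-1\right) + 1}{7} = - \frac{-5 + 1}{7} = \left(- \frac{1}{7}\right) \left(-4\right) = \frac{4}{7} \approx 0.57143$)
$K{\left(c,H \right)} = \frac{c}{8}$ ($K{\left(c,H \right)} = c \frac{1}{8} = \frac{c}{8}$)
$q{\left(U \right)} = \frac{1}{2 U}$
$q{\left(11 \right)} K{\left(r{\left(1 \right)},1 - 3 \right)} f = \frac{1}{2 \cdot 11} \cdot \frac{1}{8} \left(-2\right) \frac{4}{7} = \frac{1}{2} \cdot \frac{1}{11} \left(- \frac{1}{4}\right) \frac{4}{7} = \frac{1}{22} \left(- \frac{1}{4}\right) \frac{4}{7} = \left(- \frac{1}{88}\right) \frac{4}{7} = - \frac{1}{154}$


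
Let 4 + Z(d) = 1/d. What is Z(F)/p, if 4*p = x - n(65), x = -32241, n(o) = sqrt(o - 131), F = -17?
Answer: 269652/535490803 - 92*I*sqrt(66)/5890398833 ≈ 0.00050356 - 1.2689e-7*I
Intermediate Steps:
n(o) = sqrt(-131 + o)
Z(d) = -4 + 1/d
p = -32241/4 - I*sqrt(66)/4 (p = (-32241 - sqrt(-131 + 65))/4 = (-32241 - sqrt(-66))/4 = (-32241 - I*sqrt(66))/4 = -32241/4 - I*sqrt(66)/4 ≈ -8060.3 - 2.031*I)
Z(F)/p = (-4 + 1/(-17))/(-32241/4 - I*sqrt(66)/4) = (-4 - 1/17)/(-32241/4 - I*sqrt(66)/4) = -69/(17*(-32241/4 - I*sqrt(66)/4))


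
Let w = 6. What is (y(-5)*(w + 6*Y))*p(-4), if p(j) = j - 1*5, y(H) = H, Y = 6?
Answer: 1890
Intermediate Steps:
p(j) = -5 + j (p(j) = j - 5 = -5 + j)
(y(-5)*(w + 6*Y))*p(-4) = (-5*(6 + 6*6))*(-5 - 4) = -5*(6 + 36)*(-9) = -5*42*(-9) = -210*(-9) = 1890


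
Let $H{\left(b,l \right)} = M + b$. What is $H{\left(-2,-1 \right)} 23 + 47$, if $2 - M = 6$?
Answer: $-91$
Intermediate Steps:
$M = -4$ ($M = 2 - 6 = -4$)
$H{\left(b,l \right)} = -4 + b$
$H{\left(-2,-1 \right)} 23 + 47 = \left(-4 - 2\right) 23 + 47 = \left(-6\right) 23 + 47 = -138 + 47 = -91$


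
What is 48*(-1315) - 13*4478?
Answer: -121334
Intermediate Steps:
48*(-1315) - 13*4478 = -63120 - 58214 = -121334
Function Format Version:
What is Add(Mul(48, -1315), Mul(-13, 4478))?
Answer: -121334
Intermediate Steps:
Add(Mul(48, -1315), Mul(-13, 4478)) = Add(-63120, -58214) = -121334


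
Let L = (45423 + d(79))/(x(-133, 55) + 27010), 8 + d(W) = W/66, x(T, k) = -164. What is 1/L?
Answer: 1771836/2997469 ≈ 0.59111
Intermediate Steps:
d(W) = -8 + W/66
L = 2997469/1771836 (L = (45423 + (-8 + (1/66)*79))/(-164 + 27010) = (45423 + (-8 + 79/66))/26846 = (45423 - 449/66)*(1/26846) = (2997469/66)*(1/26846) = 2997469/1771836 ≈ 1.6917)
1/L = 1/(2997469/1771836) = 1771836/2997469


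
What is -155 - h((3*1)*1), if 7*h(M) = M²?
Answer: -1094/7 ≈ -156.29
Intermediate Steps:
h(M) = M²/7
-155 - h((3*1)*1) = -155 - ((3*1)*1)²/7 = -155 - (3*1)²/7 = -155 - 3²/7 = -155 - 9/7 = -1094/7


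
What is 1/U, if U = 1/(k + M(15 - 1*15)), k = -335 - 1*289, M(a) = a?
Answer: -624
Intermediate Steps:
k = -624 (k = -335 - 289 = -624)
U = -1/624 (U = 1/(-624 + (15 - 1*15)) = 1/(-624 + (15 - 15)) = 1/(-624 + 0) = 1/(-624) = -1/624 ≈ -0.0016026)
1/U = 1/(-1/624) = -624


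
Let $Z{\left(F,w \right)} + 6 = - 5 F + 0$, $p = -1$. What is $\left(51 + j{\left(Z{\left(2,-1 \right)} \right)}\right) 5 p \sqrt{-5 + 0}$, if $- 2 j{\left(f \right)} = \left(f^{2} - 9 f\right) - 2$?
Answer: $740 i \sqrt{5} \approx 1654.7 i$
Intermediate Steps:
$Z{\left(F,w \right)} = -6 - 5 F$ ($Z{\left(F,w \right)} = -6 + \left(- 5 F + 0\right) = -6 - 5 F$)
$j{\left(f \right)} = 1 - \frac{f^{2}}{2} + \frac{9 f}{2}$ ($j{\left(f \right)} = - \frac{\left(f^{2} - 9 f\right) - 2}{2} = - \frac{-2 + f^{2} - 9 f}{2} = 1 - \frac{f^{2}}{2} + \frac{9 f}{2}$)
$\left(51 + j{\left(Z{\left(2,-1 \right)} \right)}\right) 5 p \sqrt{-5 + 0} = \left(51 + \left(1 - \frac{\left(-6 - 10\right)^{2}}{2} + \frac{9 \left(-6 - 10\right)}{2}\right)\right) 5 \left(-1\right) \sqrt{-5 + 0} = \left(51 + \left(1 - \frac{\left(-6 - 10\right)^{2}}{2} + \frac{9 \left(-6 - 10\right)}{2}\right)\right) \left(- 5 \sqrt{-5}\right) = \left(51 + \left(1 - \frac{\left(-16\right)^{2}}{2} + \frac{9}{2} \left(-16\right)\right)\right) \left(- 5 i \sqrt{5}\right) = \left(51 - 199\right) \left(- 5 i \sqrt{5}\right) = - 148 \left(- 5 i \sqrt{5}\right) = 740 i \sqrt{5}$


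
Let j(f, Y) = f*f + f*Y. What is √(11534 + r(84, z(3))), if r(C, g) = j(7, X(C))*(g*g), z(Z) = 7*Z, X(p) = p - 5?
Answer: 2*√69254 ≈ 526.32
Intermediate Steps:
X(p) = -5 + p
j(f, Y) = f² + Y*f
r(C, g) = g²*(14 + 7*C) (r(C, g) = (7*((-5 + C) + 7))*(g*g) = (7*(2 + C))*g² = (14 + 7*C)*g² = g²*(14 + 7*C))
√(11534 + r(84, z(3))) = √(11534 + 7*(7*3)²*(2 + 84)) = √(11534 + 7*21²*86) = √(11534 + 7*441*86) = √(11534 + 265482) = √277016 = 2*√69254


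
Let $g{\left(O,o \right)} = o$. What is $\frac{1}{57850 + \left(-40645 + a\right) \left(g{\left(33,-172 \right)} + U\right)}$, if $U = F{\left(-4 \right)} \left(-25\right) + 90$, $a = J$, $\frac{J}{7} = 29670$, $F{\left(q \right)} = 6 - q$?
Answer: $- \frac{1}{55401090} \approx -1.805 \cdot 10^{-8}$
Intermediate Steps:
$J = 207690$ ($J = 7 \cdot 29670 = 207690$)
$a = 207690$
$U = -160$ ($U = \left(6 - -4\right) \left(-25\right) + 90 = \left(6 + 4\right) \left(-25\right) + 90 = 10 \left(-25\right) + 90 = -250 + 90 = -160$)
$\frac{1}{57850 + \left(-40645 + a\right) \left(g{\left(33,-172 \right)} + U\right)} = \frac{1}{57850 + \left(-40645 + 207690\right) \left(-172 - 160\right)} = \frac{1}{57850 + 167045 \left(-332\right)} = \frac{1}{57850 - 55458940} = \frac{1}{-55401090} = - \frac{1}{55401090}$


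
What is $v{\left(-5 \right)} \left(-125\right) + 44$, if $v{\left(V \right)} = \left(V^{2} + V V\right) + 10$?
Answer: $-7456$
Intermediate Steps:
$v{\left(V \right)} = 10 + 2 V^{2}$ ($v{\left(V \right)} = \left(V^{2} + V^{2}\right) + 10 = 2 V^{2} + 10 = 10 + 2 V^{2}$)
$v{\left(-5 \right)} \left(-125\right) + 44 = \left(10 + 2 \left(-5\right)^{2}\right) \left(-125\right) + 44 = \left(10 + 2 \cdot 25\right) \left(-125\right) + 44 = \left(10 + 50\right) \left(-125\right) + 44 = 60 \left(-125\right) + 44 = -7500 + 44 = -7456$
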